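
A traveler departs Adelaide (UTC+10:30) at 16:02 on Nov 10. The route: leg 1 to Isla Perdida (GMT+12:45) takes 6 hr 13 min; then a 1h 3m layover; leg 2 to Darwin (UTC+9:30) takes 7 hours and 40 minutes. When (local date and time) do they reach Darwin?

Convert departure to UTC: 16:02 − 10:30 = 05:32 UTC on Nov 10.
Add 6 hours 13 minutes leg 1 → 11:45 UTC.
Add 1 hour and 3 minutes layover in Isla Perdida → 12:48 UTC.
Add 7 hours 40 minutes leg 2 → 20:28 UTC.
Darwin is UTC+9:30, so local arrival = 20:28 + 9:30 = 05:58 on Nov 11.

05:58 on November 11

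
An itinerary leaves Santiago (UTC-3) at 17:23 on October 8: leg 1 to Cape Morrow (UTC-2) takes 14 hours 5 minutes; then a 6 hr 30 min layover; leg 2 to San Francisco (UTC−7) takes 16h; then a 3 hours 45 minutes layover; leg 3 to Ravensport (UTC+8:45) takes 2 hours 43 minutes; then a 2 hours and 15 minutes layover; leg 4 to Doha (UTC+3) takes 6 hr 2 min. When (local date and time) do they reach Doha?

Convert departure to UTC: 17:23 + 3:00 = 20:23 UTC on Oct 8.
Add 14 hours and 5 minutes leg 1 → 10:28 UTC (Oct 9).
Add 6 hours and 30 minutes layover in Cape Morrow → 16:58 UTC.
Add 16 hours leg 2 → 08:58 UTC (Oct 10).
Add 3 hours and 45 minutes layover in San Francisco → 12:43 UTC.
Add 2 hours and 43 minutes leg 3 → 15:26 UTC.
Add 2 hours 15 minutes layover in Ravensport → 17:41 UTC.
Add 6 hours and 2 minutes leg 4 → 23:43 UTC.
Doha is UTC+3:00, so local arrival = 23:43 + 3:00 = 02:43 on Oct 11.

02:43 on October 11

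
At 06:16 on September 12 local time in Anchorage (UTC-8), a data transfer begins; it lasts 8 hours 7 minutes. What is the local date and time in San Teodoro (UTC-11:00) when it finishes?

11:23 on Sep 12

Convert start to UTC: 06:16 + 8:00 = 14:16 UTC on Sep 12.
Add 8 hours 7 minutes duration → 22:23 UTC.
San Teodoro is UTC−11:00, so local end time = 22:23 − 11:00 = 11:23 on Sep 12.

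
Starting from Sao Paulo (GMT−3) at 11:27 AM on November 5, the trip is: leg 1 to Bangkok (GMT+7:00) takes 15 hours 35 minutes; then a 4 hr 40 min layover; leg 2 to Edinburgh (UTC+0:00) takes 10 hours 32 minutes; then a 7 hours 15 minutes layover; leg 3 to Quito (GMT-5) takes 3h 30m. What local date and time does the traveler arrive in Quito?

Convert departure to UTC: 11:27 AM + 3:00 = 2:27 PM UTC on Nov 5.
Add 15 hours 35 minutes leg 1 → 6:02 AM UTC (Nov 6).
Add 4 hours 40 minutes layover in Bangkok → 10:42 AM UTC.
Add 10 hours and 32 minutes leg 2 → 9:14 PM UTC.
Add 7 hours 15 minutes layover in Edinburgh → 4:29 AM UTC (Nov 7).
Add 3 hours and 30 minutes leg 3 → 7:59 AM UTC.
Quito is UTC−5:00, so local arrival = 7:59 AM − 5:00 = 2:59 AM on Nov 7.

2:59 AM on November 7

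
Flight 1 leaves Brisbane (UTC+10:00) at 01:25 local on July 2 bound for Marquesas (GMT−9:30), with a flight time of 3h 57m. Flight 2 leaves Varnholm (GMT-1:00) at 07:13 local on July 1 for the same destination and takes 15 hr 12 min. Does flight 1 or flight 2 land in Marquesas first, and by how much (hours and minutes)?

the first, by 4 hours 3 minutes

Flight 1 in UTC: 01:25 − 10:00 = 15:25 on Jul 1.
+3 hours 57 minutes → arrive 19:22 UTC on Jul 1.
Flight 2 in UTC: 07:13 + 1:00 = 08:13 on Jul 1.
+15 hours and 12 minutes → arrive 23:25 UTC on Jul 1.
Flight 1 lands earlier by 4 hours 3 minutes.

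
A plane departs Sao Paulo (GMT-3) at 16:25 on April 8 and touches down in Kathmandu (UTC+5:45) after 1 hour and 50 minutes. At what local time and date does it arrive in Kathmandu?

Convert departure to UTC: 16:25 + 3:00 = 19:25 UTC on Apr 8.
Add 1 hour 50 minutes travel time → 21:15 UTC.
Kathmandu is UTC+5:45, so local arrival = 21:15 + 5:45 = 03:00 on Apr 9.

03:00 on Apr 9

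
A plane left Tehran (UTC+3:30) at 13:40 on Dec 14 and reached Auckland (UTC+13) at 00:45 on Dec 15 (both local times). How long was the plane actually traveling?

1 hour 35 minutes

Departure in UTC: 13:40 − 3:30 = 10:10 on Dec 14.
Arrival in UTC: 00:45 − 13:00 = 11:45 on Dec 14.
Elapsed = 11:45 − 10:10 = 1 hour 35 minutes.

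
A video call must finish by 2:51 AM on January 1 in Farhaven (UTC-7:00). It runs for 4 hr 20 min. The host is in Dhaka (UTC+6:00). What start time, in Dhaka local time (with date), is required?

11:31 AM on Jan 1

Target end time in UTC: 2:51 AM + 7:00 = 9:51 AM on Jan 1.
Subtract 4 hours 20 minutes → start 5:31 AM UTC on Jan 1.
Dhaka is UTC+6:00: 5:31 AM + 6:00 = 11:31 AM on Jan 1.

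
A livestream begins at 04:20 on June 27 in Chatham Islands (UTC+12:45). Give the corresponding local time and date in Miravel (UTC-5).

10:35 on June 26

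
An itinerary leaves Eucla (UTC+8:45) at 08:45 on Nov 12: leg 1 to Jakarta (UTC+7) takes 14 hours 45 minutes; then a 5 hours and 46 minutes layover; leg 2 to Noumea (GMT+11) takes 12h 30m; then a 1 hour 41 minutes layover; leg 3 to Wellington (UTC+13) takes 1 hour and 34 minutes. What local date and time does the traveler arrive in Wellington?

01:16 on November 14

Convert departure to UTC: 08:45 − 8:45 = 00:00 UTC on Nov 12.
Add 14 hours 45 minutes leg 1 → 14:45 UTC.
Add 5 hours and 46 minutes layover in Jakarta → 20:31 UTC.
Add 12 hours 30 minutes leg 2 → 09:01 UTC (Nov 13).
Add 1 hour and 41 minutes layover in Noumea → 10:42 UTC.
Add 1 hour 34 minutes leg 3 → 12:16 UTC.
Wellington is UTC+13:00, so local arrival = 12:16 + 13:00 = 01:16 on Nov 14.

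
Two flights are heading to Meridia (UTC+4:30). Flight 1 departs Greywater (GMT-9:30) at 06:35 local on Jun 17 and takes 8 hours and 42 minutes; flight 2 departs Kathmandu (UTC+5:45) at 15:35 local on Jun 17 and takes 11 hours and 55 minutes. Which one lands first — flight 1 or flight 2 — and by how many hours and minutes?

the second, by 3 hours 2 minutes

Flight 1 in UTC: 06:35 + 9:30 = 16:05 on Jun 17.
+8 hours and 42 minutes → arrive 00:47 UTC on Jun 18.
Flight 2 in UTC: 15:35 − 5:45 = 09:50 on Jun 17.
+11 hours 55 minutes → arrive 21:45 UTC on Jun 17.
Flight 2 lands earlier by 3 hours 2 minutes.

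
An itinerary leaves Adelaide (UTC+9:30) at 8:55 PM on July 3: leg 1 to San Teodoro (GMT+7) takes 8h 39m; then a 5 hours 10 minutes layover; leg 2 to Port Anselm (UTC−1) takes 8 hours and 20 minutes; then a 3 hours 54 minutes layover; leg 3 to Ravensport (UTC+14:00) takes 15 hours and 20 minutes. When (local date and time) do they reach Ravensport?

6:48 PM on July 5

Convert departure to UTC: 8:55 PM − 9:30 = 11:25 AM UTC on Jul 3.
Add 8 hours and 39 minutes leg 1 → 8:04 PM UTC.
Add 5 hours 10 minutes layover in San Teodoro → 1:14 AM UTC (Jul 4).
Add 8 hours 20 minutes leg 2 → 9:34 AM UTC.
Add 3 hours 54 minutes layover in Port Anselm → 1:28 PM UTC.
Add 15 hours and 20 minutes leg 3 → 4:48 AM UTC (Jul 5).
Ravensport is UTC+14:00, so local arrival = 4:48 AM + 14:00 = 6:48 PM on Jul 5.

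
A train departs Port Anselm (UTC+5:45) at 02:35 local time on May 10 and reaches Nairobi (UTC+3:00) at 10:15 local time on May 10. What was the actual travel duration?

10 hours 25 minutes

Nairobi is 2:45 behind Port Anselm.
Clock-face elapsed time (ignoring zones) is 7 hours 40 minutes.
Actual elapsed = 7 hours 40 minutes + 2:45 = 10 hours 25 minutes.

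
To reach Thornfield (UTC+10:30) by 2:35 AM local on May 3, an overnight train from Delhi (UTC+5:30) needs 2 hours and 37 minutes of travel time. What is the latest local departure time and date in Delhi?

Target arrival in UTC: 2:35 AM − 10:30 = 4:05 PM on May 2.
Subtract 2 hours 37 minutes → departure 1:28 PM UTC on May 2.
Delhi is UTC+5:30: 1:28 PM + 5:30 = 6:58 PM on May 2.

6:58 PM on May 2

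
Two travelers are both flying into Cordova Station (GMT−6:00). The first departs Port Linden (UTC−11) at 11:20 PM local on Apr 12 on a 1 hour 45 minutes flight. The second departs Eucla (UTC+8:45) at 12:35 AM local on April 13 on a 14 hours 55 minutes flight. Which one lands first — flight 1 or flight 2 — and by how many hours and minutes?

the second, by 5 hours 20 minutes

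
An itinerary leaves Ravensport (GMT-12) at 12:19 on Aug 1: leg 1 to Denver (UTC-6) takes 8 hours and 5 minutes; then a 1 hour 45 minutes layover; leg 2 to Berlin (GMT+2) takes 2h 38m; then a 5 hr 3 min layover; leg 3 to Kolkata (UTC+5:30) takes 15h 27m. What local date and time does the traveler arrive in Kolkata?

Convert departure to UTC: 12:19 + 12:00 = 00:19 UTC on Aug 2.
Add 8 hours 5 minutes leg 1 → 08:24 UTC.
Add 1 hour 45 minutes layover in Denver → 10:09 UTC.
Add 2 hours 38 minutes leg 2 → 12:47 UTC.
Add 5 hours 3 minutes layover in Berlin → 17:50 UTC.
Add 15 hours and 27 minutes leg 3 → 09:17 UTC (Aug 3).
Kolkata is UTC+5:30, so local arrival = 09:17 + 5:30 = 14:47 on Aug 3.

14:47 on August 3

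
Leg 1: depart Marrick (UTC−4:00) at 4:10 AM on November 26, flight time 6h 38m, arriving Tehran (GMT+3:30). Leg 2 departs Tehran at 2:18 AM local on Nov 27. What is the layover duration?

Convert departure to UTC: 4:10 AM + 4:00 = 8:10 AM UTC on Nov 26.
Add 6 hours and 38 minutes flight time → 2:48 PM UTC.
Tehran is UTC+3:30, so local arrival = 2:48 PM + 3:30 = 6:18 PM on Nov 26.
Layover = 2:18 AM − 6:18 PM (+1 day) = 8 hours.

8 hours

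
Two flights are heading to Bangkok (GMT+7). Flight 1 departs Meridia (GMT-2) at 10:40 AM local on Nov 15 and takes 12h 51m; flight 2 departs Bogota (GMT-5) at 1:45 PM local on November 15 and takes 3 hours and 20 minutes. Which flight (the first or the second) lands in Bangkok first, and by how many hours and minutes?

the second, by 3 hours 26 minutes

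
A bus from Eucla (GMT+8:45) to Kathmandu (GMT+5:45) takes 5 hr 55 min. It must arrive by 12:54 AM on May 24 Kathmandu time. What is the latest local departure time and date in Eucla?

9:59 PM on May 23

Target arrival in UTC: 12:54 AM − 5:45 = 7:09 PM on May 23.
Subtract 5 hours and 55 minutes → departure 1:14 PM UTC on May 23.
Eucla is UTC+8:45: 1:14 PM + 8:45 = 9:59 PM on May 23.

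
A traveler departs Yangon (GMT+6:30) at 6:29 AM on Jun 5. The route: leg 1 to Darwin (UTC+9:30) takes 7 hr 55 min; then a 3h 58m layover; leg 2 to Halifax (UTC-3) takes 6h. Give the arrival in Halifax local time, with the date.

Convert departure to UTC: 6:29 AM − 6:30 = 11:59 PM UTC on Jun 4.
Add 7 hours and 55 minutes leg 1 → 7:54 AM UTC (Jun 5).
Add 3 hours 58 minutes layover in Darwin → 11:52 AM UTC.
Add 6 hours leg 2 → 5:52 PM UTC.
Halifax is UTC−3:00, so local arrival = 5:52 PM − 3:00 = 2:52 PM on Jun 5.

2:52 PM on Jun 5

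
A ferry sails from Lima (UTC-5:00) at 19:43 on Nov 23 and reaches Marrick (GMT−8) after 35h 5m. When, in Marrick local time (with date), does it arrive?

03:48 on November 25

Convert departure to UTC: 19:43 + 5:00 = 00:43 UTC on Nov 24.
Add 35 hours and 5 minutes travel time → 11:48 UTC (Nov 25).
Marrick is UTC−8:00, so local arrival = 11:48 − 8:00 = 03:48 on Nov 25.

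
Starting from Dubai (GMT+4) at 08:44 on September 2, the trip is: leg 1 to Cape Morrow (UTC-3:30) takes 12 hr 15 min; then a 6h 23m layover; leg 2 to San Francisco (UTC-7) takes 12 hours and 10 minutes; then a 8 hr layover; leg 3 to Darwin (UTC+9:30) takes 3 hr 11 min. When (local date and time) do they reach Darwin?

Convert departure to UTC: 08:44 − 4:00 = 04:44 UTC on Sep 2.
Add 12 hours 15 minutes leg 1 → 16:59 UTC.
Add 6 hours 23 minutes layover in Cape Morrow → 23:22 UTC.
Add 12 hours and 10 minutes leg 2 → 11:32 UTC (Sep 3).
Add 8 hours layover in San Francisco → 19:32 UTC.
Add 3 hours and 11 minutes leg 3 → 22:43 UTC.
Darwin is UTC+9:30, so local arrival = 22:43 + 9:30 = 08:13 on Sep 4.

08:13 on September 4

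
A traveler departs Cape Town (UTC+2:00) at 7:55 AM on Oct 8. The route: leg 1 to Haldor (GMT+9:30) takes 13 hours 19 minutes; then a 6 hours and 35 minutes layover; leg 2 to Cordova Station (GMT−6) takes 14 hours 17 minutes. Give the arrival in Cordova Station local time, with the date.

10:06 AM on Oct 9

Convert departure to UTC: 7:55 AM − 2:00 = 5:55 AM UTC on Oct 8.
Add 13 hours and 19 minutes leg 1 → 7:14 PM UTC.
Add 6 hours and 35 minutes layover in Haldor → 1:49 AM UTC (Oct 9).
Add 14 hours and 17 minutes leg 2 → 4:06 PM UTC.
Cordova Station is UTC−6:00, so local arrival = 4:06 PM − 6:00 = 10:06 AM on Oct 9.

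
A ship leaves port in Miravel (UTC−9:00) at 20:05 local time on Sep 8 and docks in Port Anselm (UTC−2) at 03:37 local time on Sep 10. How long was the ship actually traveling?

24 hours 32 minutes

Departure in UTC: 20:05 + 9:00 = 05:05 on Sep 9.
Arrival in UTC: 03:37 + 2:00 = 05:37 on Sep 10.
Elapsed = 05:37 − 05:05 (+1 day) = 24 hours 32 minutes.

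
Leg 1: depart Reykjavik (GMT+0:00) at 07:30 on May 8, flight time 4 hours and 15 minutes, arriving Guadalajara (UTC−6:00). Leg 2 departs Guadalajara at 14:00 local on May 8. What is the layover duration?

Reykjavik is at UTC+0, so departure is already 07:30 UTC on May 8.
Add 4 hours 15 minutes flight time → 11:45 UTC.
Guadalajara is UTC−6:00, so local arrival = 11:45 − 6:00 = 05:45 on May 8.
Layover = 14:00 − 05:45 = 8 hours 15 minutes.

8 hours 15 minutes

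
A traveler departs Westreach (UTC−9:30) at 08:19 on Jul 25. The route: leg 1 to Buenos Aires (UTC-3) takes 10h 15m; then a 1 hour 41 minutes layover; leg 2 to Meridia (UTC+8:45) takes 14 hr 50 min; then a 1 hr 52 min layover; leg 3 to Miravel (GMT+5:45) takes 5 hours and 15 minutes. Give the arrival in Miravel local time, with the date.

Convert departure to UTC: 08:19 + 9:30 = 17:49 UTC on Jul 25.
Add 10 hours and 15 minutes leg 1 → 04:04 UTC (Jul 26).
Add 1 hour and 41 minutes layover in Buenos Aires → 05:45 UTC.
Add 14 hours and 50 minutes leg 2 → 20:35 UTC.
Add 1 hour and 52 minutes layover in Meridia → 22:27 UTC.
Add 5 hours and 15 minutes leg 3 → 03:42 UTC (Jul 27).
Miravel is UTC+5:45, so local arrival = 03:42 + 5:45 = 09:27 on Jul 27.

09:27 on July 27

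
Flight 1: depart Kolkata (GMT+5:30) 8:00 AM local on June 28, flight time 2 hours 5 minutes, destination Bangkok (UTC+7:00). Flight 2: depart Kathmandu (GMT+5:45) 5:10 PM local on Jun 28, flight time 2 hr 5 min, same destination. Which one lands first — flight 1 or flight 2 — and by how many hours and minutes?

the first, by 8 hours 55 minutes

Flight 1 in UTC: 8:00 AM − 5:30 = 2:30 AM on Jun 28.
+2 hours 5 minutes → arrive 4:35 AM UTC on Jun 28.
Flight 2 in UTC: 5:10 PM − 5:45 = 11:25 AM on Jun 28.
+2 hours 5 minutes → arrive 1:30 PM UTC on Jun 28.
Flight 1 lands earlier by 8 hours 55 minutes.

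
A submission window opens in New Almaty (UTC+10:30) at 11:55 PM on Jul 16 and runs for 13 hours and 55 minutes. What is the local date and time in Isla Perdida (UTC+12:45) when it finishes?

4:05 PM on Jul 17

Convert start to UTC: 11:55 PM − 10:30 = 1:25 PM UTC on Jul 16.
Add 13 hours 55 minutes duration → 3:20 AM UTC (Jul 17).
Isla Perdida is UTC+12:45, so local end time = 3:20 AM + 12:45 = 4:05 PM on Jul 17.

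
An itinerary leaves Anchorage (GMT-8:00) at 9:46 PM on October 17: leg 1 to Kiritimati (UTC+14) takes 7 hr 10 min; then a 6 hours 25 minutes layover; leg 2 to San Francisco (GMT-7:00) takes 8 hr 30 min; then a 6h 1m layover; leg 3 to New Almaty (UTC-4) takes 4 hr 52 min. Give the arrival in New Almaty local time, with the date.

Convert departure to UTC: 9:46 PM + 8:00 = 5:46 AM UTC on Oct 18.
Add 7 hours 10 minutes leg 1 → 12:56 PM UTC.
Add 6 hours 25 minutes layover in Kiritimati → 7:21 PM UTC.
Add 8 hours and 30 minutes leg 2 → 3:51 AM UTC (Oct 19).
Add 6 hours 1 minute layover in San Francisco → 9:52 AM UTC.
Add 4 hours and 52 minutes leg 3 → 2:44 PM UTC.
New Almaty is UTC−4:00, so local arrival = 2:44 PM − 4:00 = 10:44 AM on Oct 19.

10:44 AM on October 19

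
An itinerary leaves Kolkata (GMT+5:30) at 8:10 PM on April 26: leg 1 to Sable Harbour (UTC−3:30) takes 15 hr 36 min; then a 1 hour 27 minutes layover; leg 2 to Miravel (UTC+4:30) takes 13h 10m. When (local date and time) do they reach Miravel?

1:23 AM on April 28

Convert departure to UTC: 8:10 PM − 5:30 = 2:40 PM UTC on Apr 26.
Add 15 hours 36 minutes leg 1 → 6:16 AM UTC (Apr 27).
Add 1 hour and 27 minutes layover in Sable Harbour → 7:43 AM UTC.
Add 13 hours 10 minutes leg 2 → 8:53 PM UTC.
Miravel is UTC+4:30, so local arrival = 8:53 PM + 4:30 = 1:23 AM on Apr 28.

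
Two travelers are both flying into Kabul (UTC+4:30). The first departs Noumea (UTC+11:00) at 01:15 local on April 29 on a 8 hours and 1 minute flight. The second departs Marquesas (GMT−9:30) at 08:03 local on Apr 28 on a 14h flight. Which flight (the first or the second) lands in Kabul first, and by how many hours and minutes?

the first, by 9 hours 17 minutes

Flight 1 in UTC: 01:15 − 11:00 = 14:15 on Apr 28.
+8 hours and 1 minute → arrive 22:16 UTC on Apr 28.
Flight 2 in UTC: 08:03 + 9:30 = 17:33 on Apr 28.
+14 hours → arrive 07:33 UTC on Apr 29.
Flight 1 lands earlier by 9 hours 17 minutes.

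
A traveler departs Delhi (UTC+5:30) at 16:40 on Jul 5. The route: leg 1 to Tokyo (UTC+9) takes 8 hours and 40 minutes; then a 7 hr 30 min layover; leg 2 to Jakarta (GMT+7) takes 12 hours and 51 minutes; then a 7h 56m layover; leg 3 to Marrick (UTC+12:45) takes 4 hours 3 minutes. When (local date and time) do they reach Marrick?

16:55 on July 7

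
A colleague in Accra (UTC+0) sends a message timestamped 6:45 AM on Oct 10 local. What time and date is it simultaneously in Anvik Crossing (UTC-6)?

Accra is UTC+0 so that is 6:45 AM UTC.
Anvik Crossing is UTC−6:00: 6:45 AM − 6:00 = 12:45 AM on Oct 10.

12:45 AM on October 10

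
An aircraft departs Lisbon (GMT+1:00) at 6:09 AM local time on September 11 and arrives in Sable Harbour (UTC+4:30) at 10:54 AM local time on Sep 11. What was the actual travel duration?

Sable Harbour is 3:30 ahead of Lisbon.
Clock-face elapsed time (ignoring zones) is 4 hours 45 minutes.
Actual elapsed = 4 hours 45 minutes − 3:30 = 1 hour 15 minutes.

1 hour 15 minutes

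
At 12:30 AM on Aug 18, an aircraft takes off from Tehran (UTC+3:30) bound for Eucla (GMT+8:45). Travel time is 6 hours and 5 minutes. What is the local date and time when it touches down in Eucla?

11:50 AM on August 18

Convert departure to UTC: 12:30 AM − 3:30 = 9:00 PM UTC on Aug 17.
Add 6 hours and 5 minutes travel time → 3:05 AM UTC (Aug 18).
Eucla is UTC+8:45, so local arrival = 3:05 AM + 8:45 = 11:50 AM on Aug 18.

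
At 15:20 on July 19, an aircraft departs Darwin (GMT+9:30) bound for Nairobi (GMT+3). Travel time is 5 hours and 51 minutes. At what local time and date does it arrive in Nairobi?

Convert departure to UTC: 15:20 − 9:30 = 05:50 UTC on Jul 19.
Add 5 hours and 51 minutes travel time → 11:41 UTC.
Nairobi is UTC+3:00, so local arrival = 11:41 + 3:00 = 14:41 on Jul 19.

14:41 on Jul 19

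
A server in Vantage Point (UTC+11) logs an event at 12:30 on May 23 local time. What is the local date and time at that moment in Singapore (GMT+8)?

In UTC: 12:30 − 11:00 = 01:30 on May 23.
Singapore is UTC+8:00: 01:30 + 8:00 = 09:30 on May 23.

09:30 on May 23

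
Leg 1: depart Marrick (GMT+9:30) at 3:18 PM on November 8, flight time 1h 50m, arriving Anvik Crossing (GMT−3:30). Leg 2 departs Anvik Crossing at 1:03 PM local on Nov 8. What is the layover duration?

Convert departure to UTC: 3:18 PM − 9:30 = 5:48 AM UTC on Nov 8.
Add 1 hour and 50 minutes flight time → 7:38 AM UTC.
Anvik Crossing is UTC−3:30, so local arrival = 7:38 AM − 3:30 = 4:08 AM on Nov 8.
Layover = 1:03 PM − 4:08 AM = 8 hours 55 minutes.

8 hours 55 minutes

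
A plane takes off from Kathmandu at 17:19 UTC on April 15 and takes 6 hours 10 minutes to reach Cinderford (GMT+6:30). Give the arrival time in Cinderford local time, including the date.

05:59 on April 16

Departure is given in UTC: 17:19 on Apr 15.
Add 6 hours 10 minutes → 23:29 UTC.
Cinderford is UTC+6:30: 23:29 + 6:30 = 05:59 on Apr 16.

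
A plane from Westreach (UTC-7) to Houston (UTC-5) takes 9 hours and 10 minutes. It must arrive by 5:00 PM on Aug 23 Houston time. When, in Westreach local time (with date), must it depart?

5:50 AM on Aug 23

Target arrival in UTC: 5:00 PM + 5:00 = 10:00 PM on Aug 23.
Subtract 9 hours 10 minutes → departure 12:50 PM UTC on Aug 23.
Westreach is UTC−7:00: 12:50 PM − 7:00 = 5:50 AM on Aug 23.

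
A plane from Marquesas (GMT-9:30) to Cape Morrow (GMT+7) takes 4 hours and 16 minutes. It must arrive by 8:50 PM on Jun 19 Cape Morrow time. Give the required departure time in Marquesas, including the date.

Target arrival in UTC: 8:50 PM − 7:00 = 1:50 PM on Jun 19.
Subtract 4 hours and 16 minutes → departure 9:34 AM UTC on Jun 19.
Marquesas is UTC−9:30: 9:34 AM − 9:30 = 12:04 AM on Jun 19.

12:04 AM on June 19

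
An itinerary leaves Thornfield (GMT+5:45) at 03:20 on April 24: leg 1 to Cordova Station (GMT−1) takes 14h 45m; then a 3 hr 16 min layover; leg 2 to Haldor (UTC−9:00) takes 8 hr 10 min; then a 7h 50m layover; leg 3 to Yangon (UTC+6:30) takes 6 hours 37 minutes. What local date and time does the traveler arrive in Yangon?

20:43 on April 25

Convert departure to UTC: 03:20 − 5:45 = 21:35 UTC on Apr 23.
Add 14 hours 45 minutes leg 1 → 12:20 UTC (Apr 24).
Add 3 hours 16 minutes layover in Cordova Station → 15:36 UTC.
Add 8 hours 10 minutes leg 2 → 23:46 UTC.
Add 7 hours and 50 minutes layover in Haldor → 07:36 UTC (Apr 25).
Add 6 hours 37 minutes leg 3 → 14:13 UTC.
Yangon is UTC+6:30, so local arrival = 14:13 + 6:30 = 20:43 on Apr 25.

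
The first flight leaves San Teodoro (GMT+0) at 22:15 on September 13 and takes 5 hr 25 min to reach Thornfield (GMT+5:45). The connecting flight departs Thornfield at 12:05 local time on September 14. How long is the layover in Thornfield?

San Teodoro is at UTC+0, so departure is already 22:15 UTC on Sep 13.
Add 5 hours 25 minutes flight time → 03:40 UTC (Sep 14).
Thornfield is UTC+5:45, so local arrival = 03:40 + 5:45 = 09:25 on Sep 14.
Layover = 12:05 − 09:25 = 2 hours 40 minutes.

2 hours 40 minutes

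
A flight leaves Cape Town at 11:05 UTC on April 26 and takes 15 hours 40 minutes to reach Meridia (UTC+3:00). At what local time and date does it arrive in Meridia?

Departure is given in UTC: 11:05 on Apr 26.
Add 15 hours 40 minutes → 02:45 UTC (Apr 27).
Meridia is UTC+3:00: 02:45 + 3:00 = 05:45 on Apr 27.

05:45 on April 27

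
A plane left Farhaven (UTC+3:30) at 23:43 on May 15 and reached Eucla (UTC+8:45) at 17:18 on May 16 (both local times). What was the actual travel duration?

12 hours 20 minutes

Departure in UTC: 23:43 − 3:30 = 20:13 on May 15.
Arrival in UTC: 17:18 − 8:45 = 08:33 on May 16.
Elapsed = 08:33 − 20:13 (+1 day) = 12 hours 20 minutes.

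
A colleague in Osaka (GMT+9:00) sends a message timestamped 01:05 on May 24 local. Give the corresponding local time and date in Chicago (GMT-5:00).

Chicago is 14:00 behind Osaka.
Shift by the zone difference: 01:05 − 14:00 = 11:05 on May 23 in Chicago.

11:05 on May 23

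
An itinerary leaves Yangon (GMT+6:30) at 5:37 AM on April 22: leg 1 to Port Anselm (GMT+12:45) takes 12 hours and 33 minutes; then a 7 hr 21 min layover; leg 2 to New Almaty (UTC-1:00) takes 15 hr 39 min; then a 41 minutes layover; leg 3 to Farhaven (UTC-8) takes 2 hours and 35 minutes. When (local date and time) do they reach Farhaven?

Convert departure to UTC: 5:37 AM − 6:30 = 11:07 PM UTC on Apr 21.
Add 12 hours and 33 minutes leg 1 → 11:40 AM UTC (Apr 22).
Add 7 hours and 21 minutes layover in Port Anselm → 7:01 PM UTC.
Add 15 hours 39 minutes leg 2 → 10:40 AM UTC (Apr 23).
Add 41 minutes layover in New Almaty → 11:21 AM UTC.
Add 2 hours and 35 minutes leg 3 → 1:56 PM UTC.
Farhaven is UTC−8:00, so local arrival = 1:56 PM − 8:00 = 5:56 AM on Apr 23.

5:56 AM on Apr 23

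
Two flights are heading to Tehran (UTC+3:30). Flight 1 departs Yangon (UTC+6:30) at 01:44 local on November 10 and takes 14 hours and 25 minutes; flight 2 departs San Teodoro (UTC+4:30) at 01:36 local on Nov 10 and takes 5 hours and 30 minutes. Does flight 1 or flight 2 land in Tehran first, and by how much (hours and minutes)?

Flight 1 in UTC: 01:44 − 6:30 = 19:14 on Nov 9.
+14 hours and 25 minutes → arrive 09:39 UTC on Nov 10.
Flight 2 in UTC: 01:36 − 4:30 = 21:06 on Nov 9.
+5 hours 30 minutes → arrive 02:36 UTC on Nov 10.
Flight 2 lands earlier by 7 hours 3 minutes.

the second, by 7 hours 3 minutes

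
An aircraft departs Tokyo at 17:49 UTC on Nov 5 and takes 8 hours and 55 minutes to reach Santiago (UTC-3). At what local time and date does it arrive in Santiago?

23:44 on Nov 5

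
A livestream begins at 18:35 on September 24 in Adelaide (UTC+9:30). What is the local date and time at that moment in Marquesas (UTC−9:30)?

In UTC: 18:35 − 9:30 = 09:05 on Sep 24.
Marquesas is UTC−9:30: 09:05 − 9:30 = 23:35 on Sep 23.

23:35 on Sep 23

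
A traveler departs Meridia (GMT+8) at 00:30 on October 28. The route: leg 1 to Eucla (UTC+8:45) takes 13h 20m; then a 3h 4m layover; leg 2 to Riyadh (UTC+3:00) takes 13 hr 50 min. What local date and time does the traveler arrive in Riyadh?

01:44 on October 29

Convert departure to UTC: 00:30 − 8:00 = 16:30 UTC on Oct 27.
Add 13 hours and 20 minutes leg 1 → 05:50 UTC (Oct 28).
Add 3 hours and 4 minutes layover in Eucla → 08:54 UTC.
Add 13 hours and 50 minutes leg 2 → 22:44 UTC.
Riyadh is UTC+3:00, so local arrival = 22:44 + 3:00 = 01:44 on Oct 29.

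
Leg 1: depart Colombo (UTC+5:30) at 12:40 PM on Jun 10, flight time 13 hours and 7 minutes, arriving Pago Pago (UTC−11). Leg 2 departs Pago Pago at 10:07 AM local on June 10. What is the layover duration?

50 minutes

Convert departure to UTC: 12:40 PM − 5:30 = 7:10 AM UTC on Jun 10.
Add 13 hours and 7 minutes flight time → 8:17 PM UTC.
Pago Pago is UTC−11:00, so local arrival = 8:17 PM − 11:00 = 9:17 AM on Jun 10.
Layover = 10:07 AM − 9:17 AM = 50 minutes.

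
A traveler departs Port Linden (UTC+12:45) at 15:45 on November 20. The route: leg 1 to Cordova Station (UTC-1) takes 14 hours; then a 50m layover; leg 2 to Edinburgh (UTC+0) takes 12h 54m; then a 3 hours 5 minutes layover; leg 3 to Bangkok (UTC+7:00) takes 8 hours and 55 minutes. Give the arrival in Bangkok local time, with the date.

Convert departure to UTC: 15:45 − 12:45 = 03:00 UTC on Nov 20.
Add 14 hours leg 1 → 17:00 UTC.
Add 50 minutes layover in Cordova Station → 17:50 UTC.
Add 12 hours 54 minutes leg 2 → 06:44 UTC (Nov 21).
Add 3 hours and 5 minutes layover in Edinburgh → 09:49 UTC.
Add 8 hours and 55 minutes leg 3 → 18:44 UTC.
Bangkok is UTC+7:00, so local arrival = 18:44 + 7:00 = 01:44 on Nov 22.

01:44 on November 22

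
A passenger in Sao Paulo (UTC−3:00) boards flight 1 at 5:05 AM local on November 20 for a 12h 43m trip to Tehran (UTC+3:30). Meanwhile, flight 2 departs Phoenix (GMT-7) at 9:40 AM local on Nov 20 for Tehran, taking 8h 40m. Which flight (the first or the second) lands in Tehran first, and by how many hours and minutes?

Flight 1 in UTC: 5:05 AM + 3:00 = 8:05 AM on Nov 20.
+12 hours 43 minutes → arrive 8:48 PM UTC on Nov 20.
Flight 2 in UTC: 9:40 AM + 7:00 = 4:40 PM on Nov 20.
+8 hours and 40 minutes → arrive 1:20 AM UTC on Nov 21.
Flight 1 lands earlier by 4 hours 32 minutes.

the first, by 4 hours 32 minutes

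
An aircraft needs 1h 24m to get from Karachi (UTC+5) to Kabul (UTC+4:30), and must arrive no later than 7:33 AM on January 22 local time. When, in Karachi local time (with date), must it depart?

6:39 AM on Jan 22

Target arrival in UTC: 7:33 AM − 4:30 = 3:03 AM on Jan 22.
Subtract 1 hour 24 minutes → departure 1:39 AM UTC on Jan 22.
Karachi is UTC+5:00: 1:39 AM + 5:00 = 6:39 AM on Jan 22.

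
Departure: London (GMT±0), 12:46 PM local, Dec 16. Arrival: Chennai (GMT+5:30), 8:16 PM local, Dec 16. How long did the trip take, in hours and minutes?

2 hours

Departure is already UTC: 12:46 PM on Dec 16.
Arrival in UTC: 8:16 PM − 5:30 = 2:46 PM on Dec 16.
Elapsed = 2:46 PM − 12:46 PM = 2 hours.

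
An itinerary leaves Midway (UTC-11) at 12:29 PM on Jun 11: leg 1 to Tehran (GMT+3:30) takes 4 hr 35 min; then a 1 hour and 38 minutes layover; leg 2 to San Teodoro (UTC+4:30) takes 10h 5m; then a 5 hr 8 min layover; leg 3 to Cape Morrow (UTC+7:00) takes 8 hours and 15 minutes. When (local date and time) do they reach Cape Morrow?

Convert departure to UTC: 12:29 PM + 11:00 = 11:29 PM UTC on Jun 11.
Add 4 hours 35 minutes leg 1 → 4:04 AM UTC (Jun 12).
Add 1 hour and 38 minutes layover in Tehran → 5:42 AM UTC.
Add 10 hours 5 minutes leg 2 → 3:47 PM UTC.
Add 5 hours and 8 minutes layover in San Teodoro → 8:55 PM UTC.
Add 8 hours and 15 minutes leg 3 → 5:10 AM UTC (Jun 13).
Cape Morrow is UTC+7:00, so local arrival = 5:10 AM + 7:00 = 12:10 PM on Jun 13.

12:10 PM on Jun 13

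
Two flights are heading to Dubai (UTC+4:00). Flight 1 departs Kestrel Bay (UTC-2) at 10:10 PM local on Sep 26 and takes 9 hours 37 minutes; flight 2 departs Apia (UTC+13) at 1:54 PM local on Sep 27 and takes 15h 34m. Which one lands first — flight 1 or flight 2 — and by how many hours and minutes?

the first, by 6 hours 41 minutes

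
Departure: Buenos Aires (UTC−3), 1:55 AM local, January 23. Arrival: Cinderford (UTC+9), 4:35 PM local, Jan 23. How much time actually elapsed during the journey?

2 hours 40 minutes

Departure in UTC: 1:55 AM + 3:00 = 4:55 AM on Jan 23.
Arrival in UTC: 4:35 PM − 9:00 = 7:35 AM on Jan 23.
Elapsed = 7:35 AM − 4:55 AM = 2 hours 40 minutes.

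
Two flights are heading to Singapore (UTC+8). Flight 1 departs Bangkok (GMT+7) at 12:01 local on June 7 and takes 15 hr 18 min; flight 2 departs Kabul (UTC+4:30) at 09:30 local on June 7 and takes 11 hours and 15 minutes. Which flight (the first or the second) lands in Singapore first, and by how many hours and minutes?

Flight 1 in UTC: 12:01 − 7:00 = 05:01 on Jun 7.
+15 hours and 18 minutes → arrive 20:19 UTC on Jun 7.
Flight 2 in UTC: 09:30 − 4:30 = 05:00 on Jun 7.
+11 hours and 15 minutes → arrive 16:15 UTC on Jun 7.
Flight 2 lands earlier by 4 hours 4 minutes.

the second, by 4 hours 4 minutes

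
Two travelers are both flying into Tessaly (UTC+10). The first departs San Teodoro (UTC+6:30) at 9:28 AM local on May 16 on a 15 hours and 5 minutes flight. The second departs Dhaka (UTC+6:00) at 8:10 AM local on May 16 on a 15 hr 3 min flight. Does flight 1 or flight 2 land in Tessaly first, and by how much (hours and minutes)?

the second, by 50 minutes

Flight 1 in UTC: 9:28 AM − 6:30 = 2:58 AM on May 16.
+15 hours and 5 minutes → arrive 6:03 PM UTC on May 16.
Flight 2 in UTC: 8:10 AM − 6:00 = 2:10 AM on May 16.
+15 hours and 3 minutes → arrive 5:13 PM UTC on May 16.
Flight 2 lands earlier by 50 minutes.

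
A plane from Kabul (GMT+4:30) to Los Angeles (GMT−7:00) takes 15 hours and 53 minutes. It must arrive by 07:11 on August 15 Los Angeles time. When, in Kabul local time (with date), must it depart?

Target arrival in UTC: 07:11 + 7:00 = 14:11 on Aug 15.
Subtract 15 hours 53 minutes → departure 22:18 UTC on Aug 14.
Kabul is UTC+4:30: 22:18 + 4:30 = 02:48 on Aug 15.

02:48 on Aug 15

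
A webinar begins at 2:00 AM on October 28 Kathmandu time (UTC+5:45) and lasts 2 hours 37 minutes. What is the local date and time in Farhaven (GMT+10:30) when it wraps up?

9:22 AM on October 28

Convert start to UTC: 2:00 AM − 5:45 = 8:15 PM UTC on Oct 27.
Add 2 hours and 37 minutes duration → 10:52 PM UTC.
Farhaven is UTC+10:30, so local end time = 10:52 PM + 10:30 = 9:22 AM on Oct 28.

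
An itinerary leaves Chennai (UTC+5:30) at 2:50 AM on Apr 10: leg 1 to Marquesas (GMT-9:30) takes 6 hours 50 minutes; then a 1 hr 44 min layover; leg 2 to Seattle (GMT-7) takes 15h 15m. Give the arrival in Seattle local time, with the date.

Convert departure to UTC: 2:50 AM − 5:30 = 9:20 PM UTC on Apr 9.
Add 6 hours and 50 minutes leg 1 → 4:10 AM UTC (Apr 10).
Add 1 hour 44 minutes layover in Marquesas → 5:54 AM UTC.
Add 15 hours 15 minutes leg 2 → 9:09 PM UTC.
Seattle is UTC−7:00, so local arrival = 9:09 PM − 7:00 = 2:09 PM on Apr 10.

2:09 PM on April 10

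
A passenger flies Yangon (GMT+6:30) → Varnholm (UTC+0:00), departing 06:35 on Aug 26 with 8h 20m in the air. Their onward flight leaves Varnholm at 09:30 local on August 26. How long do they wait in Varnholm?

Convert departure to UTC: 06:35 − 6:30 = 00:05 UTC on Aug 26.
Add 8 hours 20 minutes flight time → 08:25 UTC.
Varnholm is UTC+0, so local arrival is the same: 08:25 on Aug 26.
Layover = 09:30 − 08:25 = 1 hour 5 minutes.

1 hour 5 minutes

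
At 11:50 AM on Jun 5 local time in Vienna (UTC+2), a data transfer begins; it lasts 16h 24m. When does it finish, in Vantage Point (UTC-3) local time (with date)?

11:14 PM on June 5

Convert start to UTC: 11:50 AM − 2:00 = 9:50 AM UTC on Jun 5.
Add 16 hours 24 minutes duration → 2:14 AM UTC (Jun 6).
Vantage Point is UTC−3:00, so local end time = 2:14 AM − 3:00 = 11:14 PM on Jun 5.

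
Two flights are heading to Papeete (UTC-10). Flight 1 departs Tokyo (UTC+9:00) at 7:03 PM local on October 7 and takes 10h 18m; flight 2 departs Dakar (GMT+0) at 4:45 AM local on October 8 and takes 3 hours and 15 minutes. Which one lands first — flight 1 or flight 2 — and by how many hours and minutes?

Flight 1 in UTC: 7:03 PM − 9:00 = 10:03 AM on Oct 7.
+10 hours and 18 minutes → arrive 8:21 PM UTC on Oct 7.
Flight 2 departs at 4:45 AM UTC (Oct 8).
+3 hours 15 minutes → arrive 8:00 AM UTC on Oct 8.
Flight 1 lands earlier by 11 hours 39 minutes.

the first, by 11 hours 39 minutes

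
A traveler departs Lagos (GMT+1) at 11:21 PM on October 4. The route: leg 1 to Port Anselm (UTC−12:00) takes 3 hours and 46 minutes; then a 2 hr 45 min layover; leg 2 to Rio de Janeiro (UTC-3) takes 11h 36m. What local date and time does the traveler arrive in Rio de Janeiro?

Convert departure to UTC: 11:21 PM − 1:00 = 10:21 PM UTC on Oct 4.
Add 3 hours and 46 minutes leg 1 → 2:07 AM UTC (Oct 5).
Add 2 hours 45 minutes layover in Port Anselm → 4:52 AM UTC.
Add 11 hours and 36 minutes leg 2 → 4:28 PM UTC.
Rio de Janeiro is UTC−3:00, so local arrival = 4:28 PM − 3:00 = 1:28 PM on Oct 5.

1:28 PM on Oct 5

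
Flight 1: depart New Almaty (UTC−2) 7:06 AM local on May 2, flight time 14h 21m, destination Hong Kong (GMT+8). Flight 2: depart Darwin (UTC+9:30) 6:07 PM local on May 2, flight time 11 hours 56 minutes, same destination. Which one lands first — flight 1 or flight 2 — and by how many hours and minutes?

Flight 1 in UTC: 7:06 AM + 2:00 = 9:06 AM on May 2.
+14 hours and 21 minutes → arrive 11:27 PM UTC on May 2.
Flight 2 in UTC: 6:07 PM − 9:30 = 8:37 AM on May 2.
+11 hours and 56 minutes → arrive 8:33 PM UTC on May 2.
Flight 2 lands earlier by 2 hours 54 minutes.

the second, by 2 hours 54 minutes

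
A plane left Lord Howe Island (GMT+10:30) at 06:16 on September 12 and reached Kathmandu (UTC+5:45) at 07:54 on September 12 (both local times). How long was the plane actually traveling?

6 hours 23 minutes

Departure in UTC: 06:16 − 10:30 = 19:46 on Sep 11.
Arrival in UTC: 07:54 − 5:45 = 02:09 on Sep 12.
Elapsed = 02:09 − 19:46 (+1 day) = 6 hours 23 minutes.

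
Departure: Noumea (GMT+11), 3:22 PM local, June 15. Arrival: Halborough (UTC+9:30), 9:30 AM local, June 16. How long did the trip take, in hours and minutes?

Departure in UTC: 3:22 PM − 11:00 = 4:22 AM on Jun 15.
Arrival in UTC: 9:30 AM − 9:30 = 12:00 AM on Jun 16.
Elapsed = 12:00 AM − 4:22 AM (+1 day) = 19 hours 38 minutes.

19 hours 38 minutes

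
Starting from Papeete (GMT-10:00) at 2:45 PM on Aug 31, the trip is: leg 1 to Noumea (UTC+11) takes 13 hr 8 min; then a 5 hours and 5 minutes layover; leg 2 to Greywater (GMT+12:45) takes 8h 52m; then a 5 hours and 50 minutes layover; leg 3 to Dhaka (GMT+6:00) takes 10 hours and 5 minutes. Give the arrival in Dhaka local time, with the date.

1:45 AM on Sep 3

Convert departure to UTC: 2:45 PM + 10:00 = 12:45 AM UTC on Sep 1.
Add 13 hours and 8 minutes leg 1 → 1:53 PM UTC.
Add 5 hours and 5 minutes layover in Noumea → 6:58 PM UTC.
Add 8 hours and 52 minutes leg 2 → 3:50 AM UTC (Sep 2).
Add 5 hours 50 minutes layover in Greywater → 9:40 AM UTC.
Add 10 hours 5 minutes leg 3 → 7:45 PM UTC.
Dhaka is UTC+6:00, so local arrival = 7:45 PM + 6:00 = 1:45 AM on Sep 3.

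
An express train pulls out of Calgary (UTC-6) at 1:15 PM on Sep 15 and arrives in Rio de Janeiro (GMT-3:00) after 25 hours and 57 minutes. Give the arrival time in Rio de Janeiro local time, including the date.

Convert departure to UTC: 1:15 PM + 6:00 = 7:15 PM UTC on Sep 15.
Add 25 hours and 57 minutes travel time → 9:12 PM UTC (Sep 16).
Rio de Janeiro is UTC−3:00, so local arrival = 9:12 PM − 3:00 = 6:12 PM on Sep 16.

6:12 PM on Sep 16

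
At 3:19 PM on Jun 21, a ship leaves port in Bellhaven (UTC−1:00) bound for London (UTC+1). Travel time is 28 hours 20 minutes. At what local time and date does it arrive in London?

London is 2:00 ahead of Bellhaven.
After 28 hours and 20 minutes it is 7:39 PM (Jun 22) in Bellhaven.
Shift by the zone difference: 7:39 PM + 2:00 = 9:39 PM on Jun 22 in London.

9:39 PM on June 22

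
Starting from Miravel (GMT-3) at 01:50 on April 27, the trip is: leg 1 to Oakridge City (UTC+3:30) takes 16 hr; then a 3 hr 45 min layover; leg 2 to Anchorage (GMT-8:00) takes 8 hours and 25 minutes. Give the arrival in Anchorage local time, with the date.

Convert departure to UTC: 01:50 + 3:00 = 04:50 UTC on Apr 27.
Add 16 hours leg 1 → 20:50 UTC.
Add 3 hours 45 minutes layover in Oakridge City → 00:35 UTC (Apr 28).
Add 8 hours 25 minutes leg 2 → 09:00 UTC.
Anchorage is UTC−8:00, so local arrival = 09:00 − 8:00 = 01:00 on Apr 28.

01:00 on Apr 28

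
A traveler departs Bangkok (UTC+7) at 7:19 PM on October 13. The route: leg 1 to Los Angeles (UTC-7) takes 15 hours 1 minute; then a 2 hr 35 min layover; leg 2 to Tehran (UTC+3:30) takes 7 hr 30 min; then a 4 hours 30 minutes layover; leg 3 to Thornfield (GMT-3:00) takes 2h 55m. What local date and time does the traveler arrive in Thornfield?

5:50 PM on October 14

Convert departure to UTC: 7:19 PM − 7:00 = 12:19 PM UTC on Oct 13.
Add 15 hours 1 minute leg 1 → 3:20 AM UTC (Oct 14).
Add 2 hours 35 minutes layover in Los Angeles → 5:55 AM UTC.
Add 7 hours and 30 minutes leg 2 → 1:25 PM UTC.
Add 4 hours 30 minutes layover in Tehran → 5:55 PM UTC.
Add 2 hours 55 minutes leg 3 → 8:50 PM UTC.
Thornfield is UTC−3:00, so local arrival = 8:50 PM − 3:00 = 5:50 PM on Oct 14.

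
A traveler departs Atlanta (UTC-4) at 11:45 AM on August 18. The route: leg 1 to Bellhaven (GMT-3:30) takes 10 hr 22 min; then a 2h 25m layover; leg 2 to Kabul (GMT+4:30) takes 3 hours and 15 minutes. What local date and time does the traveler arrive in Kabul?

Convert departure to UTC: 11:45 AM + 4:00 = 3:45 PM UTC on Aug 18.
Add 10 hours 22 minutes leg 1 → 2:07 AM UTC (Aug 19).
Add 2 hours 25 minutes layover in Bellhaven → 4:32 AM UTC.
Add 3 hours and 15 minutes leg 2 → 7:47 AM UTC.
Kabul is UTC+4:30, so local arrival = 7:47 AM + 4:30 = 12:17 PM on Aug 19.

12:17 PM on August 19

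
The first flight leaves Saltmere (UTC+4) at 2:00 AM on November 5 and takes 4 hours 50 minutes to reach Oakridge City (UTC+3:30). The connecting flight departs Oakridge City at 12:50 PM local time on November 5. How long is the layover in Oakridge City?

Convert departure to UTC: 2:00 AM − 4:00 = 10:00 PM UTC on Nov 4.
Add 4 hours and 50 minutes flight time → 2:50 AM UTC (Nov 5).
Oakridge City is UTC+3:30, so local arrival = 2:50 AM + 3:30 = 6:20 AM on Nov 5.
Layover = 12:50 PM − 6:20 AM = 6 hours 30 minutes.

6 hours 30 minutes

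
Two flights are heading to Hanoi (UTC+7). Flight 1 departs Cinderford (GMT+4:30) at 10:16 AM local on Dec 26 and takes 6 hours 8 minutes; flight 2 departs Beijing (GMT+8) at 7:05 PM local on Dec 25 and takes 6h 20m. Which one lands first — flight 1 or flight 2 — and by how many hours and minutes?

Flight 1 in UTC: 10:16 AM − 4:30 = 5:46 AM on Dec 26.
+6 hours 8 minutes → arrive 11:54 AM UTC on Dec 26.
Flight 2 in UTC: 7:05 PM − 8:00 = 11:05 AM on Dec 25.
+6 hours 20 minutes → arrive 5:25 PM UTC on Dec 25.
Flight 2 lands earlier by 18 hours 29 minutes.

the second, by 18 hours 29 minutes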